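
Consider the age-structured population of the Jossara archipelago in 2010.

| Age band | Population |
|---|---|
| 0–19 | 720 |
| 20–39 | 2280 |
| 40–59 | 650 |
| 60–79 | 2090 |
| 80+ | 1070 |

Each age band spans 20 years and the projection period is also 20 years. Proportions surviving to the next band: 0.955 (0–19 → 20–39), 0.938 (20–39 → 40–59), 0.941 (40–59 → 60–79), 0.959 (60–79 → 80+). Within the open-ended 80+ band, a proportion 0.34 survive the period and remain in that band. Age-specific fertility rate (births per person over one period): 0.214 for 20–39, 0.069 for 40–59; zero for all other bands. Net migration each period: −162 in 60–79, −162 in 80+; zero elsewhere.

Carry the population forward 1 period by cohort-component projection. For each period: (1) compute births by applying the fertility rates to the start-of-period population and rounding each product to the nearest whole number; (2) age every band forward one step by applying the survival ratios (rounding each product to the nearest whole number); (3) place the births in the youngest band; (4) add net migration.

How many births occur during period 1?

533

(Bands numbered youngest = 1 to oldest = 5.)
[period 1]
Births: 2280 × 0.214 = 488, 650 × 0.069 = 45 ⇒ total 533
Band 2: 720 × 0.955 = 688
Band 3: 2280 × 0.938 = 2139
Band 4: 650 × 0.941 = 612
Band 5: 2090 × 0.959 + 1070 × 0.34 = 2004 + 364 = 2368
Net migration: Band 4 − 162 → 450; Band 5 − 162 → 2206
Population now: 0–19=533, 20–39=688, 40–59=2139, 60–79=450, 80+=2206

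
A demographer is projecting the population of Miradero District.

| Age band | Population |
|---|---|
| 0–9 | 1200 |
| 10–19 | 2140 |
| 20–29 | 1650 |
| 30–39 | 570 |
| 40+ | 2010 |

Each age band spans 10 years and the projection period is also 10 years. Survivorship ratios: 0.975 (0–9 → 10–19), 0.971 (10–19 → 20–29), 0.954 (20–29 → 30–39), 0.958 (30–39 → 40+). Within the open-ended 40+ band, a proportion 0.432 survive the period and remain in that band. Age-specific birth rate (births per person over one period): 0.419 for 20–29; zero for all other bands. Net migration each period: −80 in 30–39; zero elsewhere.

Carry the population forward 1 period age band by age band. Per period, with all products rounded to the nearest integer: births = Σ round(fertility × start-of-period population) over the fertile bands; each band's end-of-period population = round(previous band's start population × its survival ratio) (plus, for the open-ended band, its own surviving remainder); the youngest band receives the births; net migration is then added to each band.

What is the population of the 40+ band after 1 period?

1414

Numbering the bands 1..5 from youngest to oldest:
[period 1]
Births: 1650 × 0.419 = 691
Band 2: 1200 × 0.975 = 1170
Band 3: 2140 × 0.971 = 2078
Band 4: 1650 × 0.954 = 1574
Band 5: 570 × 0.958 + 2010 × 0.432 = 546 + 868 = 1414
Net migration: Band 4 − 80 → 1494
Population now: 0–9=691, 10–19=1170, 20–29=2078, 30–39=1494, 40+=1414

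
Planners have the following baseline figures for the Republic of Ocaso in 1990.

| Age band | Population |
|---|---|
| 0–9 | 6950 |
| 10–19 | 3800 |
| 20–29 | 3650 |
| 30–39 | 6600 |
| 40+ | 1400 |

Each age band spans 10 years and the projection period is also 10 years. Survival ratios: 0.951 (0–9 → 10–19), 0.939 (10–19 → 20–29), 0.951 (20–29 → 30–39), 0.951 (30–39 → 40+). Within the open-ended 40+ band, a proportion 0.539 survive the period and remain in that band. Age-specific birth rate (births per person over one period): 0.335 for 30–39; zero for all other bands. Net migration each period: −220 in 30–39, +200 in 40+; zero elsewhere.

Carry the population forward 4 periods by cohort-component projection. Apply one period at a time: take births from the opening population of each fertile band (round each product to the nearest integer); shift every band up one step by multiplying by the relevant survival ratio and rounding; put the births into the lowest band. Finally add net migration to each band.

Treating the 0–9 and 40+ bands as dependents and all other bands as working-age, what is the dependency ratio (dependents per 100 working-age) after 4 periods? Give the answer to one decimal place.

311.1

Call the groups 1 to 5, youngest first.
— Period 1 —
Births: 6600 * 0.335 = 2211
Group 2: 6950 * 0.951 = 6609
Group 3: 3800 * 0.939 = 3568
Group 4: 3650 * 0.951 = 3471
Group 5: 6600 * 0.951 + 1400 * 0.539 = 6277 + 755 = 7032
Net migration: Group 4 − 220 → 3251; Group 5 + 200 → 7232
Giving 2211 / 6609 / 3568 / 3251 / 7232.
— Period 2 —
Births: 3251 * 0.335 = 1089
Group 2: 2211 * 0.951 = 2103
Group 3: 6609 * 0.939 = 6206
Group 4: 3568 * 0.951 = 3393
Group 5: 3251 * 0.951 + 7232 * 0.539 = 3092 + 3898 = 6990
Net migration: Group 4 − 220 → 3173; Group 5 + 200 → 7190
Giving 1089 / 2103 / 6206 / 3173 / 7190.
— Period 3 —
Births: 3173 * 0.335 = 1063
Group 2: 1089 * 0.951 = 1036
Group 3: 2103 * 0.939 = 1975
Group 4: 6206 * 0.951 = 5902
Group 5: 3173 * 0.951 + 7190 * 0.539 = 3018 + 3875 = 6893
Net migration: Group 4 − 220 → 5682; Group 5 + 200 → 7093
Giving 1063 / 1036 / 1975 / 5682 / 7093.
— Period 4 —
Births: 5682 * 0.335 = 1903
Group 2: 1063 * 0.951 = 1011
Group 3: 1036 * 0.939 = 973
Group 4: 1975 * 0.951 = 1878
Group 5: 5682 * 0.951 + 7093 * 0.539 = 5404 + 3823 = 9227
Net migration: Group 4 − 220 → 1658; Group 5 + 200 → 9427
Giving 1903 / 1011 / 973 / 1658 / 9427.
Dependents (band 0–9 + band 40+) = 1903 + 9427 = 11330; working-age = 3642; ratio = 11330/3642 × 100 = 311.1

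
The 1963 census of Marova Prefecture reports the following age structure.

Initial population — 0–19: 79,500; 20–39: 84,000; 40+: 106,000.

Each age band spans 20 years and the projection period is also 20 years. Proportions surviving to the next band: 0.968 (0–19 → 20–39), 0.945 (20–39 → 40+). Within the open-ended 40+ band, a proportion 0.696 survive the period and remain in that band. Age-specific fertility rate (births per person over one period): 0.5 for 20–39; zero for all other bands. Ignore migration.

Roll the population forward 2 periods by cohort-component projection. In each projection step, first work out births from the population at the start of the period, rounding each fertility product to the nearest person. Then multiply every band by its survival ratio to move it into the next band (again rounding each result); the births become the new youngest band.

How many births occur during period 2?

38478

Let band 1 be 0–19 through band 3 = 40+.
— Period 1 —
Births: 84000 × 0.5 = 42000
Band 2: 79500 × 0.968 = 76956
Band 3: 84000 × 0.945 + 106000 × 0.696 = 79380 + 73776 = 153156
Population now: 0–19=42000, 20–39=76956, 40+=153156
— Period 2 —
Births: 76956 × 0.5 = 38478
Band 2: 42000 × 0.968 = 40656
Band 3: 76956 × 0.945 + 153156 × 0.696 = 72723 + 106597 = 179320
Population now: 0–19=38478, 20–39=40656, 40+=179320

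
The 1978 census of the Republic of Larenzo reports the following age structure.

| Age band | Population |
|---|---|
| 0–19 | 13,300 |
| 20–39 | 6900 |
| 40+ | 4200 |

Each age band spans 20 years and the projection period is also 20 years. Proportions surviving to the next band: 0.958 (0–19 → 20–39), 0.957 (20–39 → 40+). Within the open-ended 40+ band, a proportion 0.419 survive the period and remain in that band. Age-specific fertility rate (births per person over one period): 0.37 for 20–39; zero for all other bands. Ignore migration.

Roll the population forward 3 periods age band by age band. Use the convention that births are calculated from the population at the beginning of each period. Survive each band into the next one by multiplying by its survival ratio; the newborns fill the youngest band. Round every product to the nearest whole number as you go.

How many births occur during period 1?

Call the bands 1 to 3, youngest first.
Period 1:
Births: 6900 × 0.37 = 2553
Band 2: 13300 × 0.958 = 12741
Band 3: 6900 × 0.957 + 4200 × 0.419 = 6603 + 1760 = 8363
End of period: [2553, 12741, 8363]

2553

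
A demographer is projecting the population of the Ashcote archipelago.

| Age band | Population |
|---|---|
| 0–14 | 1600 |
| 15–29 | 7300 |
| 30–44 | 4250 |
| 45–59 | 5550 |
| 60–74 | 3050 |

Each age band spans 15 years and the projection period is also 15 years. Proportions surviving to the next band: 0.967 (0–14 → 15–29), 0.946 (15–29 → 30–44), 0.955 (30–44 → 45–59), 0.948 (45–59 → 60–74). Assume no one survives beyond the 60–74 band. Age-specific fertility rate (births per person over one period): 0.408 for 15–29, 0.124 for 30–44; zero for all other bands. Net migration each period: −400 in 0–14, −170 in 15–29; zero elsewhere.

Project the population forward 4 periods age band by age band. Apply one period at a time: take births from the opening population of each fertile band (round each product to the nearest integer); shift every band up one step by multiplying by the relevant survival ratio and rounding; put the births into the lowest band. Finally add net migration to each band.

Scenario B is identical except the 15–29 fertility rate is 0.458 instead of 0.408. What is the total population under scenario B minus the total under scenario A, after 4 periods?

(Groups numbered youngest = 1 to oldest = 5.)
Period 1.
Births: 7300 × 0.408 = 2978 ; 4250 × 0.124 = 527 → 3505
Group 2: 1600 × 0.967 = 1547
Group 3: 7300 × 0.946 = 6906
Group 4: 4250 × 0.955 = 4059
Group 5: 5550 × 0.948 = 5261
Net migration: Group 1 − 400 → 3105; Group 2 − 170 → 1377
Giving 3105 / 1377 / 6906 / 4059 / 5261.
Period 2.
Births: 1377 × 0.408 = 562 ; 6906 × 0.124 = 856 → 1418
Group 2: 3105 × 0.967 = 3003
Group 3: 1377 × 0.946 = 1303
Group 4: 6906 × 0.955 = 6595
Group 5: 4059 × 0.948 = 3848
Net migration: Group 1 − 400 → 1018; Group 2 − 170 → 2833
Giving 1018 / 2833 / 1303 / 6595 / 3848.
Period 3.
Births: 2833 × 0.408 = 1156 ; 1303 × 0.124 = 162 → 1318
Group 2: 1018 × 0.967 = 984
Group 3: 2833 × 0.946 = 2680
Group 4: 1303 × 0.955 = 1244
Group 5: 6595 × 0.948 = 6252
Net migration: Group 1 − 400 → 918; Group 2 − 170 → 814
Giving 918 / 814 / 2680 / 1244 / 6252.
Period 4.
Births: 814 × 0.408 = 332 ; 2680 × 0.124 = 332 → 664
Group 2: 918 × 0.967 = 888
Group 3: 814 × 0.946 = 770
Group 4: 2680 × 0.955 = 2559
Group 5: 1244 × 0.948 = 1179
Net migration: Group 1 − 400 → 264; Group 2 − 170 → 718
Giving 264 / 718 / 770 / 2559 / 1179.
Scenario A total after 4 periods: 5490
Scenario B projection —
Period 1.
Births: 7300 × 0.458 = 3343 ; 4250 × 0.124 = 527 → 3870
Group 2: 1600 × 0.967 = 1547
Group 3: 7300 × 0.946 = 6906
Group 4: 4250 × 0.955 = 4059
Group 5: 5550 × 0.948 = 5261
Net migration: Group 1 − 400 → 3470; Group 2 − 170 → 1377
Giving 3470 / 1377 / 6906 / 4059 / 5261.
Period 2.
Births: 1377 × 0.458 = 631 ; 6906 × 0.124 = 856 → 1487
Group 2: 3470 × 0.967 = 3355
Group 3: 1377 × 0.946 = 1303
Group 4: 6906 × 0.955 = 6595
Group 5: 4059 × 0.948 = 3848
Net migration: Group 1 − 400 → 1087; Group 2 − 170 → 3185
Giving 1087 / 3185 / 1303 / 6595 / 3848.
Period 3.
Births: 3185 × 0.458 = 1459 ; 1303 × 0.124 = 162 → 1621
Group 2: 1087 × 0.967 = 1051
Group 3: 3185 × 0.946 = 3013
Group 4: 1303 × 0.955 = 1244
Group 5: 6595 × 0.948 = 6252
Net migration: Group 1 − 400 → 1221; Group 2 − 170 → 881
Giving 1221 / 881 / 3013 / 1244 / 6252.
Period 4.
Births: 881 × 0.458 = 403 ; 3013 × 0.124 = 374 → 777
Group 2: 1221 × 0.967 = 1181
Group 3: 881 × 0.946 = 833
Group 4: 3013 × 0.955 = 2877
Group 5: 1244 × 0.948 = 1179
Net migration: Group 1 − 400 → 377; Group 2 − 170 → 1011
Giving 377 / 1011 / 833 / 2877 / 1179.
Scenario B total after 4 periods: 6277
Difference B − A = 6277 − 5490 = 787

787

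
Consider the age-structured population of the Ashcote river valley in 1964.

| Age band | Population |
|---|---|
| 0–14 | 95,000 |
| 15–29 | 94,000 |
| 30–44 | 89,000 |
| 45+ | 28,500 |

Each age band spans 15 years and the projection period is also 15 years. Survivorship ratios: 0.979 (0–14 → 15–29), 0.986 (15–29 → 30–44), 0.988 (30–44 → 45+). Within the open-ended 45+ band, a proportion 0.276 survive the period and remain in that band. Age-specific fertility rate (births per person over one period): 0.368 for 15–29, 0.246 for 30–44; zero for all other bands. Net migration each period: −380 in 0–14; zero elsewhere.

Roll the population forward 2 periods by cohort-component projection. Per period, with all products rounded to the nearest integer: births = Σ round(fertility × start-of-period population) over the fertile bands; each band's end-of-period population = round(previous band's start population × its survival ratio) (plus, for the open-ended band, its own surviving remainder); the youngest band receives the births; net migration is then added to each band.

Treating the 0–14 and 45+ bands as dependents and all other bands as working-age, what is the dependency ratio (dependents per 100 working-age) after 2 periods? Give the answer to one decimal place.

— Period 1 —
Births: 94000 * 0.368 = 34592  |  89000 * 0.246 = 21894 → total 56486
15–29: 95000 * 0.979 = 93005
30–44: 94000 * 0.986 = 92684
45+: 89000 * 0.988 + 28500 * 0.276 = 87932 + 7866 = 95798
Net migration: 0–14 − 380 → 56106
→ [56106, 93005, 92684, 95798]
— Period 2 —
Births: 93005 * 0.368 = 34226  |  92684 * 0.246 = 22800 → total 57026
15–29: 56106 * 0.979 = 54928
30–44: 93005 * 0.986 = 91703
45+: 92684 * 0.988 + 95798 * 0.276 = 91572 + 26440 = 118012
Net migration: 0–14 − 380 → 56646
→ [56646, 54928, 91703, 118012]
Dependents (band 0–14 + band 45+) = 56646 + 118012 = 174658; working-age = 146631; ratio = 174658/146631 × 100 = 119.1

119.1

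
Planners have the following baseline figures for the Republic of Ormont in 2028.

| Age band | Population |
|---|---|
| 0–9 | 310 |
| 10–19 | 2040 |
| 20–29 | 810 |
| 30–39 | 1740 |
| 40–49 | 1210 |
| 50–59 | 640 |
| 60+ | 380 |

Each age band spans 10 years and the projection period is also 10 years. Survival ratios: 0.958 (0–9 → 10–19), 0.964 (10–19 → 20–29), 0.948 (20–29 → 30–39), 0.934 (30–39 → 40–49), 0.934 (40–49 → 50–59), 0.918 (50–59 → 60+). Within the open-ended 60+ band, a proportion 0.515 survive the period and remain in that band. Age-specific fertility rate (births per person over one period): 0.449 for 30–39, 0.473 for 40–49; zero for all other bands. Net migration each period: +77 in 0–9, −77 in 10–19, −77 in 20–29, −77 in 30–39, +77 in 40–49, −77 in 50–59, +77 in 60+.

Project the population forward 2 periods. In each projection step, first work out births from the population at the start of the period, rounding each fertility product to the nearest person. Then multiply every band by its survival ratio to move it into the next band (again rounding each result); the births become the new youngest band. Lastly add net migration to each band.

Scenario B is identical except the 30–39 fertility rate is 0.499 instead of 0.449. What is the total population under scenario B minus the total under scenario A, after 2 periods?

Let band 1 be 0–9 through band 7 = 60+.
Period 1.
Births: 1740 × 0.449 = 781 ; 1210 × 0.473 = 572 → total 1353
Band 2: 310 × 0.958 = 297
Band 3: 2040 × 0.964 = 1967
Band 4: 810 × 0.948 = 768
Band 5: 1740 × 0.934 = 1625
Band 6: 1210 × 0.934 = 1130
Band 7: 640 × 0.918 + 380 × 0.515 = 588 + 196 = 784
Net migration: Band 1 + 77 → 1430; Band 2 − 77 → 220; Band 3 − 77 → 1890; Band 4 − 77 → 691; Band 5 + 77 → 1702; Band 6 − 77 → 1053; Band 7 + 77 → 861
Population now: 0–9=1430, 10–19=220, 20–29=1890, 30–39=691, 40–49=1702, 50–59=1053, 60+=861
Period 2.
Births: 691 × 0.449 = 310 ; 1702 × 0.473 = 805 → total 1115
Band 2: 1430 × 0.958 = 1370
Band 3: 220 × 0.964 = 212
Band 4: 1890 × 0.948 = 1792
Band 5: 691 × 0.934 = 645
Band 6: 1702 × 0.934 = 1590
Band 7: 1053 × 0.918 + 861 × 0.515 = 967 + 443 = 1410
Net migration: Band 1 + 77 → 1192; Band 2 − 77 → 1293; Band 3 − 77 → 135; Band 4 − 77 → 1715; Band 5 + 77 → 722; Band 6 − 77 → 1513; Band 7 + 77 → 1487
Population now: 0–9=1192, 10–19=1293, 20–29=135, 30–39=1715, 40–49=722, 50–59=1513, 60+=1487
Scenario A total after 2 periods: 8057
Scenario B projection —
Period 1.
Births: 1740 × 0.499 = 868 ; 1210 × 0.473 = 572 → total 1440
Band 2: 310 × 0.958 = 297
Band 3: 2040 × 0.964 = 1967
Band 4: 810 × 0.948 = 768
Band 5: 1740 × 0.934 = 1625
Band 6: 1210 × 0.934 = 1130
Band 7: 640 × 0.918 + 380 × 0.515 = 588 + 196 = 784
Net migration: Band 1 + 77 → 1517; Band 2 − 77 → 220; Band 3 − 77 → 1890; Band 4 − 77 → 691; Band 5 + 77 → 1702; Band 6 − 77 → 1053; Band 7 + 77 → 861
Population now: 0–9=1517, 10–19=220, 20–29=1890, 30–39=691, 40–49=1702, 50–59=1053, 60+=861
Period 2.
Births: 691 × 0.499 = 345 ; 1702 × 0.473 = 805 → total 1150
Band 2: 1517 × 0.958 = 1453
Band 3: 220 × 0.964 = 212
Band 4: 1890 × 0.948 = 1792
Band 5: 691 × 0.934 = 645
Band 6: 1702 × 0.934 = 1590
Band 7: 1053 × 0.918 + 861 × 0.515 = 967 + 443 = 1410
Net migration: Band 1 + 77 → 1227; Band 2 − 77 → 1376; Band 3 − 77 → 135; Band 4 − 77 → 1715; Band 5 + 77 → 722; Band 6 − 77 → 1513; Band 7 + 77 → 1487
Population now: 0–9=1227, 10–19=1376, 20–29=135, 30–39=1715, 40–49=722, 50–59=1513, 60+=1487
Scenario B total after 2 periods: 8175
Difference B − A = 8175 − 8057 = 118

118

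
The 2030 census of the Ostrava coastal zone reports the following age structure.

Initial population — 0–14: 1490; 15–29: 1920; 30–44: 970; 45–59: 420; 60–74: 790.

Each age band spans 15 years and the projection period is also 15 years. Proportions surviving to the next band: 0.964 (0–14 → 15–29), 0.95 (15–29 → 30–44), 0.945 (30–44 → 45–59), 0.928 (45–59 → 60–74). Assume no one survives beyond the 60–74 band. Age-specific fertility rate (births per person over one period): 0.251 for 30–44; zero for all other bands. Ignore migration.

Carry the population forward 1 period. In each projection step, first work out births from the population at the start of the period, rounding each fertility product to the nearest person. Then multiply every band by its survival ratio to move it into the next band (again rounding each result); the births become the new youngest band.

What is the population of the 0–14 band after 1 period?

243

Period 1:
Births: 970 × 0.251 = 243
15–29: 1490 × 0.964 = 1436
30–44: 1920 × 0.95 = 1824
45–59: 970 × 0.945 = 917
60–74: 420 × 0.928 = 390
End of period: [243, 1436, 1824, 917, 390]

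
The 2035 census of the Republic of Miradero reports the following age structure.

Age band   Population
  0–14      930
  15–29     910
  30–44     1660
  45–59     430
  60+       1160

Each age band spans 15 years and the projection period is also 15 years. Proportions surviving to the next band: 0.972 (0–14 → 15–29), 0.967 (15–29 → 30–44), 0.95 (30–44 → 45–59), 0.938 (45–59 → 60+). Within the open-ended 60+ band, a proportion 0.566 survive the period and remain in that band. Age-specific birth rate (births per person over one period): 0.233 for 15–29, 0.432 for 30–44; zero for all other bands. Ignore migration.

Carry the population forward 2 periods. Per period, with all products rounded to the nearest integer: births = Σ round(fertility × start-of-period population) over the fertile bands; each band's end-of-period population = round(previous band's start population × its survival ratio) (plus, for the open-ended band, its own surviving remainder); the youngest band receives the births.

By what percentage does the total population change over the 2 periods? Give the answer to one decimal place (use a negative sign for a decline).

(Bands numbered youngest = 1 to oldest = 5.)
— Period 1 —
Births: 910 * 0.233 = 212 ; 1660 * 0.432 = 717 → 929
Band 2: 930 * 0.972 = 904
Band 3: 910 * 0.967 = 880
Band 4: 1660 * 0.95 = 1577
Band 5: 430 * 0.938 + 1160 * 0.566 = 403 + 657 = 1060
→ [929, 904, 880, 1577, 1060]
— Period 2 —
Births: 904 * 0.233 = 211 ; 880 * 0.432 = 380 → 591
Band 2: 929 * 0.972 = 903
Band 3: 904 * 0.967 = 874
Band 4: 880 * 0.95 = 836
Band 5: 1577 * 0.938 + 1060 * 0.566 = 1479 + 600 = 2079
→ [591, 903, 874, 836, 2079]
Total: 5090 → 5283; change = 193; percentage change = 3.8%

3.8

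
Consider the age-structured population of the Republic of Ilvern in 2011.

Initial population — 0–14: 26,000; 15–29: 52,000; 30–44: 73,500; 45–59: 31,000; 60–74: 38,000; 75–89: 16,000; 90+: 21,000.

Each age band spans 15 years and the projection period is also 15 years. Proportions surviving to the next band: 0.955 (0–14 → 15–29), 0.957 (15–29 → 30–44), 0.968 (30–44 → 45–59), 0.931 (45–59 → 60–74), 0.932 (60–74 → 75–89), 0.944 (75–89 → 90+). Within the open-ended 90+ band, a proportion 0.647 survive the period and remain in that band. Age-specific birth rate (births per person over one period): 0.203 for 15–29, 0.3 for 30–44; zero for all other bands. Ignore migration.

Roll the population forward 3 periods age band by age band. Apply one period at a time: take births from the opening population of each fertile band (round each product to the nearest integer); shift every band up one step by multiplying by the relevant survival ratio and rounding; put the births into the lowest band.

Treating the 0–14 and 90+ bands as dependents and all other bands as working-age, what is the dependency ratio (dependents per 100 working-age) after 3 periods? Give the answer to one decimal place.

Let band 1 be 0–14 through band 7 = 90+.
[period 1]
Births: 52000 * 0.203 = 10556 ; 73500 * 0.3 = 22050 → 32606
Band 2: 26000 * 0.955 = 24830
Band 3: 52000 * 0.957 = 49764
Band 4: 73500 * 0.968 = 71148
Band 5: 31000 * 0.931 = 28861
Band 6: 38000 * 0.932 = 35416
Band 7: 16000 * 0.944 + 21000 * 0.647 = 15104 + 13587 = 28691
Giving 32606 / 24830 / 49764 / 71148 / 28861 / 35416 / 28691.
[period 2]
Births: 24830 * 0.203 = 5040 ; 49764 * 0.3 = 14929 → 19969
Band 2: 32606 * 0.955 = 31139
Band 3: 24830 * 0.957 = 23762
Band 4: 49764 * 0.968 = 48172
Band 5: 71148 * 0.931 = 66239
Band 6: 28861 * 0.932 = 26898
Band 7: 35416 * 0.944 + 28691 * 0.647 = 33433 + 18563 = 51996
Giving 19969 / 31139 / 23762 / 48172 / 66239 / 26898 / 51996.
[period 3]
Births: 31139 * 0.203 = 6321 ; 23762 * 0.3 = 7129 → 13450
Band 2: 19969 * 0.955 = 19070
Band 3: 31139 * 0.957 = 29800
Band 4: 23762 * 0.968 = 23002
Band 5: 48172 * 0.931 = 44848
Band 6: 66239 * 0.932 = 61735
Band 7: 26898 * 0.944 + 51996 * 0.647 = 25392 + 33641 = 59033
Giving 13450 / 19070 / 29800 / 23002 / 44848 / 61735 / 59033.
Dependents (band 0–14 + band 90+) = 13450 + 59033 = 72483; working-age = 178455; ratio = 72483/178455 × 100 = 40.6

40.6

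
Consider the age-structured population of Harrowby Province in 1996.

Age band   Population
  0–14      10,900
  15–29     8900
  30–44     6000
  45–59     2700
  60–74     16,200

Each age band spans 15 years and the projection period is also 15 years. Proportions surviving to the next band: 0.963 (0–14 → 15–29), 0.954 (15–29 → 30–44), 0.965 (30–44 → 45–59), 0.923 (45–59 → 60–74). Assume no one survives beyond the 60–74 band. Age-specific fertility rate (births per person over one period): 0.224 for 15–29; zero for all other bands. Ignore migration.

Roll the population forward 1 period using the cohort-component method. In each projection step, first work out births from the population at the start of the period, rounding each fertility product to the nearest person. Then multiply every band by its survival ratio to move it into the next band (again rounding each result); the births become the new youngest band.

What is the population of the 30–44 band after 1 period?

8491

Period 1:
Births: 8900 × 0.224 = 1994
15–29: 10900 × 0.963 = 10497
30–44: 8900 × 0.954 = 8491
45–59: 6000 × 0.965 = 5790
60–74: 2700 × 0.923 = 2492
End of period: [1994, 10497, 8491, 5790, 2492]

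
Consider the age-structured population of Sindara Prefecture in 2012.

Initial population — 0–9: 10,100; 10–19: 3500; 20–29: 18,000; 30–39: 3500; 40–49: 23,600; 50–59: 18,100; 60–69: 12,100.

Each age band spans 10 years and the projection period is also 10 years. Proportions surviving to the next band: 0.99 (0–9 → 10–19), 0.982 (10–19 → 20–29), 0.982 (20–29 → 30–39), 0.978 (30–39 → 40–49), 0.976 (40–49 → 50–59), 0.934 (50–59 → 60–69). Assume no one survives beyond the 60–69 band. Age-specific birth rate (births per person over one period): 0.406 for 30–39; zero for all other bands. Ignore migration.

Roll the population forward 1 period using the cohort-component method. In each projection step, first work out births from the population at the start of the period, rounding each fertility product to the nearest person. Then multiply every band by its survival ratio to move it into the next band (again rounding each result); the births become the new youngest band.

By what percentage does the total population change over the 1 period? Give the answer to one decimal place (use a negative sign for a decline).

-14.6

— Period 1 —
Births: 3500 × 0.406 = 1421
10–19: 10100 × 0.99 = 9999
20–29: 3500 × 0.982 = 3437
30–39: 18000 × 0.982 = 17676
40–49: 3500 × 0.978 = 3423
50–59: 23600 × 0.976 = 23034
60–69: 18100 × 0.934 = 16905
Population now: 0–9=1421, 10–19=9999, 20–29=3437, 30–39=17676, 40–49=3423, 50–59=23034, 60–69=16905
Total: 88900 → 75895; change = -13005; percentage change = -14.6%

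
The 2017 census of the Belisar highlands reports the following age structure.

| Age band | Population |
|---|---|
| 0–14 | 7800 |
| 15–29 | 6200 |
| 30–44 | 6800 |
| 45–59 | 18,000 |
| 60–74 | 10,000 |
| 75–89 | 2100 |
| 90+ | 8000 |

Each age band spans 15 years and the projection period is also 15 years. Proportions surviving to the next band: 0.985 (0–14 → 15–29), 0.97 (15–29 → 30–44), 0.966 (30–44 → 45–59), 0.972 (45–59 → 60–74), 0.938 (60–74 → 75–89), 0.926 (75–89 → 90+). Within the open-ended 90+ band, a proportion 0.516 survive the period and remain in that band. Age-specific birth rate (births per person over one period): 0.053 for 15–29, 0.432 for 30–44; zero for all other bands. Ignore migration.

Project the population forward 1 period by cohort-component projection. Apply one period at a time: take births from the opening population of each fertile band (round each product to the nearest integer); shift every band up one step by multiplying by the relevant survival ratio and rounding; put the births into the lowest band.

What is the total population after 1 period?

56482

— Period 1 —
Births: 6200 × 0.053 = 329  |  6800 × 0.432 = 2938 → total 3267
15–29: 7800 × 0.985 = 7683
30–44: 6200 × 0.97 = 6014
45–59: 6800 × 0.966 = 6569
60–74: 18000 × 0.972 = 17496
75–89: 10000 × 0.938 = 9380
90+: 2100 × 0.926 + 8000 × 0.516 = 1945 + 4128 = 6073
→ [3267, 7683, 6014, 6569, 17496, 9380, 6073]
Total after period 1: 3267 + 7683 + 6014 + 6569 + 17496 + 9380 + 6073 = 56482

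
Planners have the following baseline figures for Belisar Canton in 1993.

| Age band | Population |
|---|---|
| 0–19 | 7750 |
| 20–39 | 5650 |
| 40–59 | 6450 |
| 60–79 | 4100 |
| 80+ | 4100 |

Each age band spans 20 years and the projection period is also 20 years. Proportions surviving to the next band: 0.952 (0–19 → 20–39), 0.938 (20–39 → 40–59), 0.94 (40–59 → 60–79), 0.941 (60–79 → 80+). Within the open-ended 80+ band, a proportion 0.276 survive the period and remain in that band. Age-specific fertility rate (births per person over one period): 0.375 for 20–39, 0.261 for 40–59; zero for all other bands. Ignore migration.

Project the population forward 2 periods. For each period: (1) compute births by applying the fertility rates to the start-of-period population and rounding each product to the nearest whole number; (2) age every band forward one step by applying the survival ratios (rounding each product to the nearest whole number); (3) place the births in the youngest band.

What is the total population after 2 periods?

Period 1.
Births: 5650 × 0.375 = 2119 ; 6450 × 0.261 = 1683 ⇒ total 3802
20–39: 7750 × 0.952 = 7378
40–59: 5650 × 0.938 = 5300
60–79: 6450 × 0.94 = 6063
80+: 4100 × 0.941 + 4100 × 0.276 = 3858 + 1132 = 4990
→ [3802, 7378, 5300, 6063, 4990]
Period 2.
Births: 7378 × 0.375 = 2767 ; 5300 × 0.261 = 1383 ⇒ total 4150
20–39: 3802 × 0.952 = 3620
40–59: 7378 × 0.938 = 6921
60–79: 5300 × 0.94 = 4982
80+: 6063 × 0.941 + 4990 × 0.276 = 5705 + 1377 = 7082
→ [4150, 3620, 6921, 4982, 7082]
Total after period 2: 4150 + 3620 + 6921 + 4982 + 7082 = 26755

26755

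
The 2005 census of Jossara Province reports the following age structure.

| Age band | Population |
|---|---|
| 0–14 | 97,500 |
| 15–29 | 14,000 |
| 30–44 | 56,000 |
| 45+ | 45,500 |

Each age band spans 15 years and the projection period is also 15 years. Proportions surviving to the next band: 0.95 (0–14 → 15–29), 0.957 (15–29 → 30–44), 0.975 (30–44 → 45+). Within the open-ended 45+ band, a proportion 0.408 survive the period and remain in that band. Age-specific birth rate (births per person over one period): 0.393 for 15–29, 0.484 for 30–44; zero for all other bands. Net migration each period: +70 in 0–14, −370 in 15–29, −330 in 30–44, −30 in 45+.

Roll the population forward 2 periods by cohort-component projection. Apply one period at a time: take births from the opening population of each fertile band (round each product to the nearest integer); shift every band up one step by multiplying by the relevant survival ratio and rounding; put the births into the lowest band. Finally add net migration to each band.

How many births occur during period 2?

After projecting period 1:
Births: 14000 × 0.393 = 5502  |  56000 × 0.484 = 27104 → total 32606
15–29: 97500 × 0.95 = 92625
30–44: 14000 × 0.957 = 13398
45+: 56000 × 0.975 + 45500 × 0.408 = 54600 + 18564 = 73164
Net migration: 0–14 + 70 → 32676; 15–29 − 370 → 92255; 30–44 − 330 → 13068; 45+ − 30 → 73134
Population now: 0–14=32676, 15–29=92255, 30–44=13068, 45+=73134
After projecting period 2:
Births: 92255 × 0.393 = 36256  |  13068 × 0.484 = 6325 → total 42581
15–29: 32676 × 0.95 = 31042
30–44: 92255 × 0.957 = 88288
45+: 13068 × 0.975 + 73134 × 0.408 = 12741 + 29839 = 42580
Net migration: 0–14 + 70 → 42651; 15–29 − 370 → 30672; 30–44 − 330 → 87958; 45+ − 30 → 42550
Population now: 0–14=42651, 15–29=30672, 30–44=87958, 45+=42550

42581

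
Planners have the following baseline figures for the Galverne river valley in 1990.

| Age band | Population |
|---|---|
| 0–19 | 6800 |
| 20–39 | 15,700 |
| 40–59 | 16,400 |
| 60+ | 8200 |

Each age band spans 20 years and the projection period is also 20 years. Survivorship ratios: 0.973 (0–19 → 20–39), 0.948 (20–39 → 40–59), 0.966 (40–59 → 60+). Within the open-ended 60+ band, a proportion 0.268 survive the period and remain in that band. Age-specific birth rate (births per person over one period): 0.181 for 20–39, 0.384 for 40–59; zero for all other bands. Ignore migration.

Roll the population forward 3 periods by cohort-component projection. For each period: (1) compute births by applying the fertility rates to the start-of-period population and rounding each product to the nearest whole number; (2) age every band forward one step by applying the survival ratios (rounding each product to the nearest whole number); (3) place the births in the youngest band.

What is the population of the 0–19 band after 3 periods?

Numbering the groups 1..4 from youngest to oldest:
After projecting period 1:
Births: 15700 × 0.181 = 2842, 16400 × 0.384 = 6298 → 9140
Group 2: 6800 × 0.973 = 6616
Group 3: 15700 × 0.948 = 14884
Group 4: 16400 × 0.966 + 8200 × 0.268 = 15842 + 2198 = 18040
Population now: 0–19=9140, 20–39=6616, 40–59=14884, 60+=18040
After projecting period 2:
Births: 6616 × 0.181 = 1197, 14884 × 0.384 = 5715 → 6912
Group 2: 9140 × 0.973 = 8893
Group 3: 6616 × 0.948 = 6272
Group 4: 14884 × 0.966 + 18040 × 0.268 = 14378 + 4835 = 19213
Population now: 0–19=6912, 20–39=8893, 40–59=6272, 60+=19213
After projecting period 3:
Births: 8893 × 0.181 = 1610, 6272 × 0.384 = 2408 → 4018
Group 2: 6912 × 0.973 = 6725
Group 3: 8893 × 0.948 = 8431
Group 4: 6272 × 0.966 + 19213 × 0.268 = 6059 + 5149 = 11208
Population now: 0–19=4018, 20–39=6725, 40–59=8431, 60+=11208

4018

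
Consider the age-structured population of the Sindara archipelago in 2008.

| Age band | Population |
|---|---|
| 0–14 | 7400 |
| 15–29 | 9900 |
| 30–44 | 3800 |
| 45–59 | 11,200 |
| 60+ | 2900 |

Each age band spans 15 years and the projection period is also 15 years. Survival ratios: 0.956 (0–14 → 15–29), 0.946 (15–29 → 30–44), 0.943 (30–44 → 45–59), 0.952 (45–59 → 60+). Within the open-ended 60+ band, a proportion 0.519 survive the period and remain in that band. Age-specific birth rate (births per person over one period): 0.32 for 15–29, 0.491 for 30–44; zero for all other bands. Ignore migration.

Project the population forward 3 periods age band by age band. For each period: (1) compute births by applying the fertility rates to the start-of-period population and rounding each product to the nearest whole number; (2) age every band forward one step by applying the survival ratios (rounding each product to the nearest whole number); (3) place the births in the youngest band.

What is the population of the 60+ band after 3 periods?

(Bands numbered youngest = 1 to oldest = 5.)
Period 1.
Births: 9900 * 0.32 = 3168, 3800 * 0.491 = 1866 → 5034
Band 2: 7400 * 0.956 = 7074
Band 3: 9900 * 0.946 = 9365
Band 4: 3800 * 0.943 = 3583
Band 5: 11200 * 0.952 + 2900 * 0.519 = 10662 + 1505 = 12167
Giving 5034 / 7074 / 9365 / 3583 / 12167.
Period 2.
Births: 7074 * 0.32 = 2264, 9365 * 0.491 = 4598 → 6862
Band 2: 5034 * 0.956 = 4813
Band 3: 7074 * 0.946 = 6692
Band 4: 9365 * 0.943 = 8831
Band 5: 3583 * 0.952 + 12167 * 0.519 = 3411 + 6315 = 9726
Giving 6862 / 4813 / 6692 / 8831 / 9726.
Period 3.
Births: 4813 * 0.32 = 1540, 6692 * 0.491 = 3286 → 4826
Band 2: 6862 * 0.956 = 6560
Band 3: 4813 * 0.946 = 4553
Band 4: 6692 * 0.943 = 6311
Band 5: 8831 * 0.952 + 9726 * 0.519 = 8407 + 5048 = 13455
Giving 4826 / 6560 / 4553 / 6311 / 13455.

13455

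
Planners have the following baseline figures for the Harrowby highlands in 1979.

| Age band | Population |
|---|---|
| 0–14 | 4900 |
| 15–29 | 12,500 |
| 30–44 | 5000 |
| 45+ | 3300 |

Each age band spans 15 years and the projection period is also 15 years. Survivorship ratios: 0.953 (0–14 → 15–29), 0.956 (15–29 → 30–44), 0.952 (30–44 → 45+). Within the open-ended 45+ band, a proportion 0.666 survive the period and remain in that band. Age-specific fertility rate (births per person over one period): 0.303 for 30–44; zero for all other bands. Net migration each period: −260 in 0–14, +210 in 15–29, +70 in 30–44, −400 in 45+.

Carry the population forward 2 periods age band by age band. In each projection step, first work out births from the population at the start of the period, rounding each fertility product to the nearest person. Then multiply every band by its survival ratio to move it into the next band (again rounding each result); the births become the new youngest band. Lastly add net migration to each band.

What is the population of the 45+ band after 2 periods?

15411

Call the groups 1 to 4, youngest first.
Period 1:
Births: 5000 × 0.303 = 1515
Group 2: 4900 × 0.953 = 4670
Group 3: 12500 × 0.956 = 11950
Group 4: 5000 × 0.952 + 3300 × 0.666 = 4760 + 2198 = 6958
Net migration: Group 1 − 260 → 1255; Group 2 + 210 → 4880; Group 3 + 70 → 12020; Group 4 − 400 → 6558
Population now: 0–14=1255, 15–29=4880, 30–44=12020, 45+=6558
Period 2:
Births: 12020 × 0.303 = 3642
Group 2: 1255 × 0.953 = 1196
Group 3: 4880 × 0.956 = 4665
Group 4: 12020 × 0.952 + 6558 × 0.666 = 11443 + 4368 = 15811
Net migration: Group 1 − 260 → 3382; Group 2 + 210 → 1406; Group 3 + 70 → 4735; Group 4 − 400 → 15411
Population now: 0–14=3382, 15–29=1406, 30–44=4735, 45+=15411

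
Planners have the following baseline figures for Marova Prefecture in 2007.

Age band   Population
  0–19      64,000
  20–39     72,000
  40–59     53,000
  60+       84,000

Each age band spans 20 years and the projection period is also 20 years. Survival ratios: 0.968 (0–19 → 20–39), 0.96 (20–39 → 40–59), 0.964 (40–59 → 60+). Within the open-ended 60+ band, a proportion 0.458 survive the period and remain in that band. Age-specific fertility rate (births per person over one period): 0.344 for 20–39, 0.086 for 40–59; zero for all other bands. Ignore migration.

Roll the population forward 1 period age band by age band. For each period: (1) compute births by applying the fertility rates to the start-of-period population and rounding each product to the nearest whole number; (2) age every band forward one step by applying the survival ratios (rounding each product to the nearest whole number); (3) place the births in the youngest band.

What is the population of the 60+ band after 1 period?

Numbering the groups 1..4 from youngest to oldest:
[period 1]
Births: 72000 × 0.344 = 24768 ; 53000 × 0.086 = 4558 → total 29326
Group 2: 64000 × 0.968 = 61952
Group 3: 72000 × 0.96 = 69120
Group 4: 53000 × 0.964 + 84000 × 0.458 = 51092 + 38472 = 89564
Giving 29326 / 61952 / 69120 / 89564.

89564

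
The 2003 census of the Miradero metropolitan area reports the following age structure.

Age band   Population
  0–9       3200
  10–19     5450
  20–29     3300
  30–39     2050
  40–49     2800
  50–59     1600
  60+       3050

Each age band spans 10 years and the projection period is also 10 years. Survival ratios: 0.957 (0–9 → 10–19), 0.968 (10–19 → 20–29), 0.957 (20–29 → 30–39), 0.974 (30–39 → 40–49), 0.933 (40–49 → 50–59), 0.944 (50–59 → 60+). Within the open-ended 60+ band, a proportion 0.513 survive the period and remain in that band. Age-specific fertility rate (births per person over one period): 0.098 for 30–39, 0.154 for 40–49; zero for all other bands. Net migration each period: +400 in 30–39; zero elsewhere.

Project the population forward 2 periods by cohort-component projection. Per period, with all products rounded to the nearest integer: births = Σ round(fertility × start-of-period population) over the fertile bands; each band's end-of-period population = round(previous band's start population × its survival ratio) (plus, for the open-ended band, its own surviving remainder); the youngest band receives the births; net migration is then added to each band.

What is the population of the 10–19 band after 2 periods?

605

Call the groups 1 to 7, youngest first.
[period 1]
Births: 2050 * 0.098 = 201  |  2800 * 0.154 = 431 → 632
Group 2: 3200 * 0.957 = 3062
Group 3: 5450 * 0.968 = 5276
Group 4: 3300 * 0.957 = 3158
Group 5: 2050 * 0.974 = 1997
Group 6: 2800 * 0.933 = 2612
Group 7: 1600 * 0.944 + 3050 * 0.513 = 1510 + 1565 = 3075
Net migration: Group 4 + 400 → 3558
→ [632, 3062, 5276, 3558, 1997, 2612, 3075]
[period 2]
Births: 3558 * 0.098 = 349  |  1997 * 0.154 = 308 → 657
Group 2: 632 * 0.957 = 605
Group 3: 3062 * 0.968 = 2964
Group 4: 5276 * 0.957 = 5049
Group 5: 3558 * 0.974 = 3465
Group 6: 1997 * 0.933 = 1863
Group 7: 2612 * 0.944 + 3075 * 0.513 = 2466 + 1577 = 4043
Net migration: Group 4 + 400 → 5449
→ [657, 605, 2964, 5449, 3465, 1863, 4043]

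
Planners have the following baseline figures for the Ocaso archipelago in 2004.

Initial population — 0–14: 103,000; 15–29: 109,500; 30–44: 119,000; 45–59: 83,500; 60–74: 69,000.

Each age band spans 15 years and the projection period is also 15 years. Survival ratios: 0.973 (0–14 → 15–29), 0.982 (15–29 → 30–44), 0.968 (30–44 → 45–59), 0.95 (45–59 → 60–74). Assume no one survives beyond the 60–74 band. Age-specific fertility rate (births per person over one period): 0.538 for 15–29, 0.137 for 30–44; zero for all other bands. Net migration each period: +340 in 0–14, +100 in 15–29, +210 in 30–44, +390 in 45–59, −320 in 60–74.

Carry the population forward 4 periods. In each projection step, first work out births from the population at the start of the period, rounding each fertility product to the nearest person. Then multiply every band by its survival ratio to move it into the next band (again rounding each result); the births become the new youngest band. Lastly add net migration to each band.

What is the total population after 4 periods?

326318

(Bands numbered youngest = 1 to oldest = 5.)
After projecting period 1:
Births: 109500 × 0.538 = 58911  |  119000 × 0.137 = 16303 → 75214
Band 2: 103000 × 0.973 = 100219
Band 3: 109500 × 0.982 = 107529
Band 4: 119000 × 0.968 = 115192
Band 5: 83500 × 0.95 = 79325
Net migration: Band 1 + 340 → 75554; Band 2 + 100 → 100319; Band 3 + 210 → 107739; Band 4 + 390 → 115582; Band 5 − 320 → 79005
End of period: [75554, 100319, 107739, 115582, 79005]
After projecting period 2:
Births: 100319 × 0.538 = 53972  |  107739 × 0.137 = 14760 → 68732
Band 2: 75554 × 0.973 = 73514
Band 3: 100319 × 0.982 = 98513
Band 4: 107739 × 0.968 = 104291
Band 5: 115582 × 0.95 = 109803
Net migration: Band 1 + 340 → 69072; Band 2 + 100 → 73614; Band 3 + 210 → 98723; Band 4 + 390 → 104681; Band 5 − 320 → 109483
End of period: [69072, 73614, 98723, 104681, 109483]
After projecting period 3:
Births: 73614 × 0.538 = 39604  |  98723 × 0.137 = 13525 → 53129
Band 2: 69072 × 0.973 = 67207
Band 3: 73614 × 0.982 = 72289
Band 4: 98723 × 0.968 = 95564
Band 5: 104681 × 0.95 = 99447
Net migration: Band 1 + 340 → 53469; Band 2 + 100 → 67307; Band 3 + 210 → 72499; Band 4 + 390 → 95954; Band 5 − 320 → 99127
End of period: [53469, 67307, 72499, 95954, 99127]
After projecting period 4:
Births: 67307 × 0.538 = 36211  |  72499 × 0.137 = 9932 → 46143
Band 2: 53469 × 0.973 = 52025
Band 3: 67307 × 0.982 = 66095
Band 4: 72499 × 0.968 = 70179
Band 5: 95954 × 0.95 = 91156
Net migration: Band 1 + 340 → 46483; Band 2 + 100 → 52125; Band 3 + 210 → 66305; Band 4 + 390 → 70569; Band 5 − 320 → 90836
End of period: [46483, 52125, 66305, 70569, 90836]
Total after period 4: 46483 + 52125 + 66305 + 70569 + 90836 = 326318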